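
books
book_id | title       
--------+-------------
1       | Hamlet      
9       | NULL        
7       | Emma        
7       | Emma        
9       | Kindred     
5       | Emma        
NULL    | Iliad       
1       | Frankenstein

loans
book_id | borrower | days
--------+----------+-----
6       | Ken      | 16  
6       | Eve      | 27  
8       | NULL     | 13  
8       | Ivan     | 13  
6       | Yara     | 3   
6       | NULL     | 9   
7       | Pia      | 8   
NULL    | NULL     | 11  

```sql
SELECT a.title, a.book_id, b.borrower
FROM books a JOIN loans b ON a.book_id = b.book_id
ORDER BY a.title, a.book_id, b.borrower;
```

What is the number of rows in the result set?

INNER JOIN keeps only pairs where the ON condition holds.
Matching on a.book_id = b.book_id. A NULL in a compared column never satisfies the condition.
- a[0] book_id=1 → no match; dropped.
- a[1] book_id=9 → no match; dropped.
- a[2] book_id=7 → 1 match(es) in b → 1 row(s).
- a[3] book_id=7 → 1 match(es) in b → 1 row(s).
- a[4] book_id=9 → no match; dropped.
- a[5] book_id=5 → no match; dropped.
- a[6] book_id=NULL → no match; dropped.
- a[7] book_id=1 → no match; dropped.
Total: 2 rows.

2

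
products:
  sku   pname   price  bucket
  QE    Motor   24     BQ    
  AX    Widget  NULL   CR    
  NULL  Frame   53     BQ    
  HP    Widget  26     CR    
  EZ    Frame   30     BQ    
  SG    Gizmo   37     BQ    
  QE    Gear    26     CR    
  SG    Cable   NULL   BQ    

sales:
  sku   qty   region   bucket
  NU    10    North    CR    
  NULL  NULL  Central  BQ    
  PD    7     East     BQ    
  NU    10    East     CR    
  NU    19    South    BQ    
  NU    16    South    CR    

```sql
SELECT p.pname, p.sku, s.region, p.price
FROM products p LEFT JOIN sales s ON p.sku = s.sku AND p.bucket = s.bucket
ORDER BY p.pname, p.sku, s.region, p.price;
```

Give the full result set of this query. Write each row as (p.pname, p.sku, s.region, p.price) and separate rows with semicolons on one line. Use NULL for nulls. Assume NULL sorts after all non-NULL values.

LEFT JOIN keeps every row from `products`; unmatched rows get NULL for `sales`'s columns.
Matching on p.sku = s.sku AND p.bucket = s.bucket. A NULL in a compared column never satisfies the condition.
- sku=QE, bucket=BQ: no s row matches, row kept with s columns NULL.
- sku=AX, bucket=CR: no s row matches, row kept with s columns NULL.
- sku=NULL, bucket=BQ: no s row matches, row kept with s columns NULL.
- sku=HP, bucket=CR: no s row matches, row kept with s columns NULL.
- sku=EZ, bucket=BQ: no s row matches, row kept with s columns NULL.
- sku=SG, bucket=BQ: no s row matches, row kept with s columns NULL.
- sku=QE, bucket=CR: no s row matches, row kept with s columns NULL.
- sku=SG, bucket=BQ: no s row matches, row kept with s columns NULL.
After projecting and ordering:
p.pname | p.sku | s.region | p.price
Cable | SG | NULL | NULL
Frame | EZ | NULL | 30
Frame | NULL | NULL | 53
Gear | QE | NULL | 26
Gizmo | SG | NULL | 37
Motor | QE | NULL | 24
Widget | AX | NULL | NULL
Widget | HP | NULL | 26

(Cable, SG, NULL, NULL); (Frame, EZ, NULL, 30); (Frame, NULL, NULL, 53); (Gear, QE, NULL, 26); (Gizmo, SG, NULL, 37); (Motor, QE, NULL, 24); (Widget, AX, NULL, NULL); (Widget, HP, NULL, 26)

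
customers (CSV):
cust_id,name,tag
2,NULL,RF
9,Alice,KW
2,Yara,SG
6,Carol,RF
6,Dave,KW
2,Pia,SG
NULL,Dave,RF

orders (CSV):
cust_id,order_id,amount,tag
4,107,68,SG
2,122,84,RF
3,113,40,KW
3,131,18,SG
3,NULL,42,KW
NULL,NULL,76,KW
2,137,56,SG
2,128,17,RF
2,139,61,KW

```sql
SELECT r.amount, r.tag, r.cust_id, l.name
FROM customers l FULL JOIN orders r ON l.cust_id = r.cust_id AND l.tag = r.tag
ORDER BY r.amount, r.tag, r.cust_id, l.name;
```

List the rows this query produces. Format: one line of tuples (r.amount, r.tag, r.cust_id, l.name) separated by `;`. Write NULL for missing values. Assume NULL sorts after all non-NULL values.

FULL OUTER JOIN keeps every row from both sides; unmatched rows get NULL for the other side's columns.
Matching on l.cust_id = r.cust_id AND l.tag = r.tag. A NULL in a compared column never satisfies the condition.
- l row (cust_id=2, tag=RF): matches 2 r row(s) → 2 output row(s).
- l row (cust_id=9, tag=KW): no match → kept, r columns NULL.
- l row (cust_id=2, tag=SG): matches 1 r row(s) → 1 output row(s).
- l row (cust_id=6, tag=RF): no match → kept, r columns NULL.
- l row (cust_id=6, tag=KW): no match → kept, r columns NULL.
- l row (cust_id=2, tag=SG): matches 1 r row(s) → 1 output row(s).
- l row (cust_id=NULL, tag=RF): no match → kept, r columns NULL.
- 6 r row(s) had no l match → kept, l columns NULL.

(17, RF, 2, NULL); (18, SG, 3, NULL); (40, KW, 3, NULL); (42, KW, 3, NULL); (56, SG, 2, Pia); (56, SG, 2, Yara); (61, KW, 2, NULL); (68, SG, 4, NULL); (76, KW, NULL, NULL); (84, RF, 2, NULL); (NULL, NULL, NULL, Alice); (NULL, NULL, NULL, Carol); (NULL, NULL, NULL, Dave); (NULL, NULL, NULL, Dave)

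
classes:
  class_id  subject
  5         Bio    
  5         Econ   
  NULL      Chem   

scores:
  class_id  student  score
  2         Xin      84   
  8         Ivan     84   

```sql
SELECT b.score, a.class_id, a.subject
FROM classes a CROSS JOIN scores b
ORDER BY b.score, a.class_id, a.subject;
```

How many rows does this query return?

6

CROSS JOIN pairs every row of `classes` with every row of `scores`: 3 × 2 = 6 rows.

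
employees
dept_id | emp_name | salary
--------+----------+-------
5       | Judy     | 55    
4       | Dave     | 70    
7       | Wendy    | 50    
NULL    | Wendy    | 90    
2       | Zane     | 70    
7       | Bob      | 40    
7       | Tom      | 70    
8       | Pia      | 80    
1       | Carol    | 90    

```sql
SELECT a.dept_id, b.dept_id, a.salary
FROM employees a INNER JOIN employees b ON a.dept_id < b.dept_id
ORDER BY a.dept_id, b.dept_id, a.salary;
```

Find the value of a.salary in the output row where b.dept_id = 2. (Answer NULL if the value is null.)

90

INNER JOIN keeps only pairs where the ON condition holds.
Matching on a.dept_id < b.dept_id. A NULL in a compared column never satisfies the condition.
- a (dept_id=5) pairs with 4 row(s) of b.
- a (dept_id=4) pairs with 5 row(s) of b.
- a (dept_id=7) pairs with 1 row(s) of b.
- a (dept_id=NULL) has no partner → excluded.
- a (dept_id=2) pairs with 6 row(s) of b.
- a (dept_id=7) pairs with 1 row(s) of b.
- a (dept_id=7) pairs with 1 row(s) of b.
- a (dept_id=8) has no partner → excluded.
- a (dept_id=1) pairs with 7 row(s) of b.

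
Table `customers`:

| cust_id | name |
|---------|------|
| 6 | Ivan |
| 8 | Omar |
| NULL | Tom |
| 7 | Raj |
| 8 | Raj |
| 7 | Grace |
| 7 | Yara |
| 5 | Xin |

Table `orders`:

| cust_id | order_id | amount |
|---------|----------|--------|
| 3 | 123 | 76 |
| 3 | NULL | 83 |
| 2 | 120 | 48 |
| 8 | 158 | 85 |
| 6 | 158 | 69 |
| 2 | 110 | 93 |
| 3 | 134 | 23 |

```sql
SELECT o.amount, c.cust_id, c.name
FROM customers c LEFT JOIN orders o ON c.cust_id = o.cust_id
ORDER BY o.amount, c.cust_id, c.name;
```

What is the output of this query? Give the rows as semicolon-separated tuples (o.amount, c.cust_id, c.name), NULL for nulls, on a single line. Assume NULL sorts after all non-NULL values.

(69, 6, Ivan); (85, 8, Omar); (85, 8, Raj); (NULL, 5, Xin); (NULL, 7, Grace); (NULL, 7, Raj); (NULL, 7, Yara); (NULL, NULL, Tom)

LEFT JOIN keeps every row from `customers`; unmatched rows get NULL for `orders`'s columns.
Matching on c.cust_id = o.cust_id. A NULL in a compared column never satisfies the condition.
- c (cust_id=6) pairs with 1 row(s) of o.
- c (cust_id=8) pairs with 1 row(s) of o.
- c (cust_id=NULL) has no partner → padded with NULL.
- c (cust_id=7) has no partner → padded with NULL.
- c (cust_id=8) pairs with 1 row(s) of o.
- c (cust_id=7) has no partner → padded with NULL.
- c (cust_id=7) has no partner → padded with NULL.
- c (cust_id=5) has no partner → padded with NULL.
After projecting and ordering:
o.amount | c.cust_id | c.name
69 | 6 | Ivan
85 | 8 | Omar
85 | 8 | Raj
NULL | 5 | Xin
NULL | 7 | Grace
NULL | 7 | Raj
NULL | 7 | Yara
NULL | NULL | Tom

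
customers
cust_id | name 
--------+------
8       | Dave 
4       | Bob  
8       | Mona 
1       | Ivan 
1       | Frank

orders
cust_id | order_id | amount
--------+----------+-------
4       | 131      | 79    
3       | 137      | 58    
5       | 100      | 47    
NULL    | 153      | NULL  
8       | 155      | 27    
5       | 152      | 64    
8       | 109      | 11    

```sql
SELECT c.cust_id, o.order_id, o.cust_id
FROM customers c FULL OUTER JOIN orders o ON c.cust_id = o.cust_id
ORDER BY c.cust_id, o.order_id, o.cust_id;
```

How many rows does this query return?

FULL OUTER JOIN keeps every row from both sides; unmatched rows get NULL for the other side's columns.
Matching on c.cust_id = o.cust_id. A NULL in a compared column never satisfies the condition.
- c[0] cust_id=8 → 2 match(es) in o → 2 row(s).
- c[1] cust_id=4 → 1 match(es) in o → 1 row(s).
- c[2] cust_id=8 → 2 match(es) in o → 2 row(s).
- c[3] cust_id=1 → no match; kept with NULLs on the o side.
- c[4] cust_id=1 → no match; kept with NULLs on the o side.
- 4 o row(s) had no c match → kept, c columns NULL.
Total: 5 matched + 6 padded = 11 rows.

11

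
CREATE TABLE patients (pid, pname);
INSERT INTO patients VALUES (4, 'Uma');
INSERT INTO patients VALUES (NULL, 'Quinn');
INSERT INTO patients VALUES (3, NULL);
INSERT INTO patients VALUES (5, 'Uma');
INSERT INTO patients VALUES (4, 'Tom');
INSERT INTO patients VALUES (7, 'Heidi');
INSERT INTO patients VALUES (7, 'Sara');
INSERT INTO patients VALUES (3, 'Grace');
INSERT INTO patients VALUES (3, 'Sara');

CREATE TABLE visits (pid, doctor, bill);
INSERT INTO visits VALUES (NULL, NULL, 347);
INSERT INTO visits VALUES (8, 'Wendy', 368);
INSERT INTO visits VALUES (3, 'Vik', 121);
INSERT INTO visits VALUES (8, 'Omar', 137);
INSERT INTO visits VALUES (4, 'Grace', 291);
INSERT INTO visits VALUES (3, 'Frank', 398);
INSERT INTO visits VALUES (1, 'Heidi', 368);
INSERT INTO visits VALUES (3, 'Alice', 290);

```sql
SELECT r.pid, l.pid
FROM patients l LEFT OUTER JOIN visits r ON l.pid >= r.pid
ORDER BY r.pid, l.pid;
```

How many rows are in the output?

38

LEFT JOIN keeps every row from `patients`; unmatched rows get NULL for `visits`'s columns.
Matching on l.pid >= r.pid. A NULL in a compared column never satisfies the condition.
Matched pairs: 37; unmatched l rows kept: 1.
Total: 37 matched + 1 padded = 38 rows.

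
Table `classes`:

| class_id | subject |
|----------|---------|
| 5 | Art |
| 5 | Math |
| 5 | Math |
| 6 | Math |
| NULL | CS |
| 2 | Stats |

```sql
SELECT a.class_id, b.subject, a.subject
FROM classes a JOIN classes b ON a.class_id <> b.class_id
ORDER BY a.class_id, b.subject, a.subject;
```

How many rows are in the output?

INNER JOIN keeps only pairs where the ON condition holds.
Matching on a.class_id <> b.class_id. A NULL in a compared column never satisfies the condition.
- class_id=5: 2 matching b row(s), so 2 row(s) emitted.
- class_id=5: 2 matching b row(s), so 2 row(s) emitted.
- class_id=5: 2 matching b row(s), so 2 row(s) emitted.
- class_id=6: 4 matching b row(s), so 4 row(s) emitted.
- class_id=NULL: no matching b row, dropped.
- class_id=2: 4 matching b row(s), so 4 row(s) emitted.
Total: 14 rows.

14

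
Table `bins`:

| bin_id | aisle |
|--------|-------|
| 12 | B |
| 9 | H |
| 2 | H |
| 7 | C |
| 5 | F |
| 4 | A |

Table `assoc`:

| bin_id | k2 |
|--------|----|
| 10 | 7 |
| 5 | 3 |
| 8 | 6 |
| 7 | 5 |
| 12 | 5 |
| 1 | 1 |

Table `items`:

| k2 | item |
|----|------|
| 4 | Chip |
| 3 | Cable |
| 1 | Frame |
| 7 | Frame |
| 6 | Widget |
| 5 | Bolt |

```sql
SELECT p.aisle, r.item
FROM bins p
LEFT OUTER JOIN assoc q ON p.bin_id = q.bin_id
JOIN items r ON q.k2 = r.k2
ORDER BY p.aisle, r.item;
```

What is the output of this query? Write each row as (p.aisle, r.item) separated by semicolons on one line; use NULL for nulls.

(B, Bolt); (C, Bolt); (F, Cable)

Step 1 — p LEFT JOIN q on bin_id → 6 row(s).
Then INNER JOIN `items r` on k2: keep only rows whose q.k2 appears in r.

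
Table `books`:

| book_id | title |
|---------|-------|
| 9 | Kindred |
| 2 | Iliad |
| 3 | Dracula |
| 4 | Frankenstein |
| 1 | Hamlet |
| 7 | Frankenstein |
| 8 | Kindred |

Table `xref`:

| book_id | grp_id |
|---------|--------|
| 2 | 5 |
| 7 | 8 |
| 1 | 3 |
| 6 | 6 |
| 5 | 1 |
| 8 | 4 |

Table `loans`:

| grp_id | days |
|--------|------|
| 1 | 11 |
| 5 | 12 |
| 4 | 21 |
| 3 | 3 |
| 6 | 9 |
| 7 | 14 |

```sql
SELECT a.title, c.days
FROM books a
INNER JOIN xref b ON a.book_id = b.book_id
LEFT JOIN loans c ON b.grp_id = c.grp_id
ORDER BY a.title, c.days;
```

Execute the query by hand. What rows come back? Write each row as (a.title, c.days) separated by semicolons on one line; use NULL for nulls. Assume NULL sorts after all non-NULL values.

(Frankenstein, NULL); (Hamlet, 3); (Iliad, 12); (Kindred, 21)

Evaluate left to right. First `books a INNER JOIN xref b` on book_id: 4 row(s).
Then LEFT JOIN `loans c` on grp_id: each of those 4 rows is kept; rows whose b.grp_id has no match in c get NULL for c's columns.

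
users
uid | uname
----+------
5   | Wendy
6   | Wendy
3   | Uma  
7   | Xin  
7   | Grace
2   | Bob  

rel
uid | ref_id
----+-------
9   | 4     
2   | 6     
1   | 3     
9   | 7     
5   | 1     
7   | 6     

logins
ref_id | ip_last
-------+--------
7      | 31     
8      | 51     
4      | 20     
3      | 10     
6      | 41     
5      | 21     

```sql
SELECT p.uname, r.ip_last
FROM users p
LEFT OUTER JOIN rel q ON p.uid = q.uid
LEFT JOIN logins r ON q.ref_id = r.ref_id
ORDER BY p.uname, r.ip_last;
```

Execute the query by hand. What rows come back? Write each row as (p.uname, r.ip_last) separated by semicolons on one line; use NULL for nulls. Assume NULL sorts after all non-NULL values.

(Bob, 41); (Grace, 41); (Uma, NULL); (Wendy, NULL); (Wendy, NULL); (Xin, 41)

Evaluate left to right. First `users p LEFT JOIN rel q` on uid: 6 row(s).
Then LEFT JOIN `logins r` on ref_id: each of those 6 rows is kept; rows whose q.ref_id has no match in r get NULL for r's columns.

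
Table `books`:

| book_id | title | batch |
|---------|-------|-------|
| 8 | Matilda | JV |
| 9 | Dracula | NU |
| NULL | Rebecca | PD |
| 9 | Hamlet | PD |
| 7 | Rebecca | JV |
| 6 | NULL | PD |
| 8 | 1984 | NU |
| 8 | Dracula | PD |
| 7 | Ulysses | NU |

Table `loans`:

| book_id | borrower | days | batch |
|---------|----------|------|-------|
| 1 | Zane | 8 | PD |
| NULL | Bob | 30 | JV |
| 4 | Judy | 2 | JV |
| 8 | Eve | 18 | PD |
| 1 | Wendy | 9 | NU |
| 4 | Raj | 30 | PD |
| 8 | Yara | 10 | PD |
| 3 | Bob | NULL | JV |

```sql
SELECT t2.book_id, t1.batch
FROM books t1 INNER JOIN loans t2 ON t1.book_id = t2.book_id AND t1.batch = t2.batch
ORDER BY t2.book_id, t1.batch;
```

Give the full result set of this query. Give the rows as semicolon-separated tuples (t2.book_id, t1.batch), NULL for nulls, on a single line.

(8, PD); (8, PD)

INNER JOIN keeps only pairs where the ON condition holds.
Matching on t1.book_id = t2.book_id AND t1.batch = t2.batch. A NULL in a compared column never satisfies the condition.
Matched pairs: 2.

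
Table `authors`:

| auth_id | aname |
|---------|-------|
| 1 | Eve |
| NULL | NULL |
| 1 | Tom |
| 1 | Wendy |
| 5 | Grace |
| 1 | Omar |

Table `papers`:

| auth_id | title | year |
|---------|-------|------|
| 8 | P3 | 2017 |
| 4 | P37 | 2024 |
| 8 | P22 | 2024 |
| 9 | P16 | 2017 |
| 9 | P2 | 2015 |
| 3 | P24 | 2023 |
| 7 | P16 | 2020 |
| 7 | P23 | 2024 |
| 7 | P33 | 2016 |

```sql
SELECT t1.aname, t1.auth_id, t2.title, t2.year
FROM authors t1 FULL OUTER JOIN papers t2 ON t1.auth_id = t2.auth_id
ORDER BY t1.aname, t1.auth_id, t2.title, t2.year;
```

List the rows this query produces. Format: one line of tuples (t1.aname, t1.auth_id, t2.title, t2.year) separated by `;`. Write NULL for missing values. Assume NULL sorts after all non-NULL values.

(Eve, 1, NULL, NULL); (Grace, 5, NULL, NULL); (Omar, 1, NULL, NULL); (Tom, 1, NULL, NULL); (Wendy, 1, NULL, NULL); (NULL, NULL, P16, 2017); (NULL, NULL, P16, 2020); (NULL, NULL, P2, 2015); (NULL, NULL, P22, 2024); (NULL, NULL, P23, 2024); (NULL, NULL, P24, 2023); (NULL, NULL, P3, 2017); (NULL, NULL, P33, 2016); (NULL, NULL, P37, 2024); (NULL, NULL, NULL, NULL)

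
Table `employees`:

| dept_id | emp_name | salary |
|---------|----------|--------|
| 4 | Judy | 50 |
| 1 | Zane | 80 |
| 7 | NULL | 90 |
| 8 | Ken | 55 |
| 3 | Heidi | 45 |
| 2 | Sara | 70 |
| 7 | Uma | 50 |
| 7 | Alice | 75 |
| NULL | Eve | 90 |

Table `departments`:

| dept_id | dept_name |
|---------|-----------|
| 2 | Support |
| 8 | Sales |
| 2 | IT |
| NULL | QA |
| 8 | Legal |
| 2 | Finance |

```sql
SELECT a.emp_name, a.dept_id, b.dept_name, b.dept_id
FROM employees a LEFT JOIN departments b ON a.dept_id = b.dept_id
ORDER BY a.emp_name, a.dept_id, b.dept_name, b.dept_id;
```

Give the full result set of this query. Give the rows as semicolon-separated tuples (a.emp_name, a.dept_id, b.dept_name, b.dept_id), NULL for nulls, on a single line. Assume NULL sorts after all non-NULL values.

(Alice, 7, NULL, NULL); (Eve, NULL, NULL, NULL); (Heidi, 3, NULL, NULL); (Judy, 4, NULL, NULL); (Ken, 8, Legal, 8); (Ken, 8, Sales, 8); (Sara, 2, Finance, 2); (Sara, 2, IT, 2); (Sara, 2, Support, 2); (Uma, 7, NULL, NULL); (Zane, 1, NULL, NULL); (NULL, 7, NULL, NULL)

LEFT JOIN keeps every row from `employees`; unmatched rows get NULL for `departments`'s columns.
Matching on a.dept_id = b.dept_id. A NULL in a compared column never satisfies the condition.
- a (dept_id=4) has no partner → padded with NULL.
- a (dept_id=1) has no partner → padded with NULL.
- a (dept_id=7) has no partner → padded with NULL.
- a (dept_id=8) pairs with 2 row(s) of b.
- a (dept_id=3) has no partner → padded with NULL.
- a (dept_id=2) pairs with 3 row(s) of b.
- a (dept_id=7) has no partner → padded with NULL.
- a (dept_id=7) has no partner → padded with NULL.
- a (dept_id=NULL) has no partner → padded with NULL.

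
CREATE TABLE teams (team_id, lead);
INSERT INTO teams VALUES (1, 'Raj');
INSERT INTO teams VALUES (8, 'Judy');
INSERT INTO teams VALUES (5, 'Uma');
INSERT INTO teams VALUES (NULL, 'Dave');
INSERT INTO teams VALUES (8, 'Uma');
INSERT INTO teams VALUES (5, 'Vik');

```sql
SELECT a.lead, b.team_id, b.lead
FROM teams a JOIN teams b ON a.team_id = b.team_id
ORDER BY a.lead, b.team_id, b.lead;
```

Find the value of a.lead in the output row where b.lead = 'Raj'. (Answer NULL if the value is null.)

Raj

INNER JOIN keeps only pairs where the ON condition holds.
Matching on a.team_id = b.team_id. A NULL in a compared column never satisfies the condition.
Matched pairs: 9.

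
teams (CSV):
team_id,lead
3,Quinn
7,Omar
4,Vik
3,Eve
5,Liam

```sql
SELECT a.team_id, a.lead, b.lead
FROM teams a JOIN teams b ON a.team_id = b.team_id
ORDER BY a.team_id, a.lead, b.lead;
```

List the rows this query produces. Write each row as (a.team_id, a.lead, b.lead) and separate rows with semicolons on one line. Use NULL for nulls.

INNER JOIN keeps only pairs where the ON condition holds.
Matching on a.team_id = b.team_id.
Matched pairs: 7.

(3, Eve, Eve); (3, Eve, Quinn); (3, Quinn, Eve); (3, Quinn, Quinn); (4, Vik, Vik); (5, Liam, Liam); (7, Omar, Omar)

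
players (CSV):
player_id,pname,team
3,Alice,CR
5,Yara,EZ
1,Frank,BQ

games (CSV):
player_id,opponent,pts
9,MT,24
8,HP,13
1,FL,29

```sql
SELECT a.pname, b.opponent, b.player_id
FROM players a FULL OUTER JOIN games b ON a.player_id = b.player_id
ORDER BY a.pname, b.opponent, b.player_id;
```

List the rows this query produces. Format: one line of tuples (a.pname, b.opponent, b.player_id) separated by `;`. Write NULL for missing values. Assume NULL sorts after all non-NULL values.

FULL OUTER JOIN keeps every row from both sides; unmatched rows get NULL for the other side's columns.
Matching on a.player_id = b.player_id.
- a[0] player_id=3 → no match; kept with NULLs on the b side.
- a[1] player_id=5 → no match; kept with NULLs on the b side.
- a[2] player_id=1 → 1 match(es) in b → 1 row(s).
- 2 row(s) from b found no a partner → padded with NULL.
After projecting and ordering:
a.pname | b.opponent | b.player_id
Alice | NULL | NULL
Frank | FL | 1
Yara | NULL | NULL
NULL | HP | 8
NULL | MT | 9

(Alice, NULL, NULL); (Frank, FL, 1); (Yara, NULL, NULL); (NULL, HP, 8); (NULL, MT, 9)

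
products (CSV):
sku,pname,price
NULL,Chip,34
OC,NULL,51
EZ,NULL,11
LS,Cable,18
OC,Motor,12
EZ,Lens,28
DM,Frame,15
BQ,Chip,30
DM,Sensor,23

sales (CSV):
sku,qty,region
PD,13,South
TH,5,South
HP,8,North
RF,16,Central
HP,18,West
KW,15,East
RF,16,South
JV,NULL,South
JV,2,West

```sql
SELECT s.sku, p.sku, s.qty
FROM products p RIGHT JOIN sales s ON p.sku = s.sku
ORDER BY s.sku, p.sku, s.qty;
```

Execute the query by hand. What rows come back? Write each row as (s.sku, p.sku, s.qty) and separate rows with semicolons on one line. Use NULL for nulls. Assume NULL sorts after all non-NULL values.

RIGHT JOIN keeps every row from `sales`; unmatched rows get NULL for `products`'s columns.
Matching on p.sku = s.sku. A NULL in a compared column never satisfies the condition.
- sku=NULL: no matching s row.
- sku=OC: no matching s row.
- sku=EZ: no matching s row.
- sku=LS: no matching s row.
- sku=OC: no matching s row.
- sku=EZ: no matching s row.
- sku=DM: no matching s row.
- sku=BQ: no matching s row.
- sku=DM: no matching s row.
- 9 s row(s) had no p match → kept, p columns NULL.
After projecting and ordering:
s.sku | p.sku | s.qty
HP | NULL | 8
HP | NULL | 18
JV | NULL | 2
JV | NULL | NULL
KW | NULL | 15
PD | NULL | 13
RF | NULL | 16
RF | NULL | 16
TH | NULL | 5

(HP, NULL, 8); (HP, NULL, 18); (JV, NULL, 2); (JV, NULL, NULL); (KW, NULL, 15); (PD, NULL, 13); (RF, NULL, 16); (RF, NULL, 16); (TH, NULL, 5)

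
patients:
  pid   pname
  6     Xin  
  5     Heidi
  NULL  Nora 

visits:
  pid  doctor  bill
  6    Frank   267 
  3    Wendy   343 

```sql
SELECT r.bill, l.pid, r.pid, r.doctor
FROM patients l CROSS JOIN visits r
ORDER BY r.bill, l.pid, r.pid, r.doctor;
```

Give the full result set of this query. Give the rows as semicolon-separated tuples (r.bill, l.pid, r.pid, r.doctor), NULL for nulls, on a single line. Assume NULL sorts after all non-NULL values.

CROSS JOIN pairs every row of `patients` with every row of `visits`: 3 × 2 = 6 rows.

(267, 5, 6, Frank); (267, 6, 6, Frank); (267, NULL, 6, Frank); (343, 5, 3, Wendy); (343, 6, 3, Wendy); (343, NULL, 3, Wendy)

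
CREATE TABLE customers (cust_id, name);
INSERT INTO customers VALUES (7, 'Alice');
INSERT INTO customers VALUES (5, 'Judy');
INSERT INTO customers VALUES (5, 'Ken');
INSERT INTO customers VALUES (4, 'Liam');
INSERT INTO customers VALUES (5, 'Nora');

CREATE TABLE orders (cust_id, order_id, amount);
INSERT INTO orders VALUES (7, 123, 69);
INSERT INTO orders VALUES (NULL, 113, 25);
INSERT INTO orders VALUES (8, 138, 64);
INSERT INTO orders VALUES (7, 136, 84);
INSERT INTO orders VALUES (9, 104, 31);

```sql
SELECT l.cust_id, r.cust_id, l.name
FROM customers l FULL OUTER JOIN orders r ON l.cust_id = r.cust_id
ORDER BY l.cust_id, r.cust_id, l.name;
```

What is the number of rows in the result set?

9

FULL OUTER JOIN keeps every row from both sides; unmatched rows get NULL for the other side's columns.
Matching on l.cust_id = r.cust_id. A NULL in a compared column never satisfies the condition.
- l row (cust_id=7): matches 2 r row(s) → 2 output row(s).
- l row (cust_id=5): no match → kept, r columns NULL.
- l row (cust_id=5): no match → kept, r columns NULL.
- l row (cust_id=4): no match → kept, r columns NULL.
- l row (cust_id=5): no match → kept, r columns NULL.
- plus 3 unmatched r row(s), each kept with NULL l columns.
Total: 2 matched + 7 padded = 9 rows.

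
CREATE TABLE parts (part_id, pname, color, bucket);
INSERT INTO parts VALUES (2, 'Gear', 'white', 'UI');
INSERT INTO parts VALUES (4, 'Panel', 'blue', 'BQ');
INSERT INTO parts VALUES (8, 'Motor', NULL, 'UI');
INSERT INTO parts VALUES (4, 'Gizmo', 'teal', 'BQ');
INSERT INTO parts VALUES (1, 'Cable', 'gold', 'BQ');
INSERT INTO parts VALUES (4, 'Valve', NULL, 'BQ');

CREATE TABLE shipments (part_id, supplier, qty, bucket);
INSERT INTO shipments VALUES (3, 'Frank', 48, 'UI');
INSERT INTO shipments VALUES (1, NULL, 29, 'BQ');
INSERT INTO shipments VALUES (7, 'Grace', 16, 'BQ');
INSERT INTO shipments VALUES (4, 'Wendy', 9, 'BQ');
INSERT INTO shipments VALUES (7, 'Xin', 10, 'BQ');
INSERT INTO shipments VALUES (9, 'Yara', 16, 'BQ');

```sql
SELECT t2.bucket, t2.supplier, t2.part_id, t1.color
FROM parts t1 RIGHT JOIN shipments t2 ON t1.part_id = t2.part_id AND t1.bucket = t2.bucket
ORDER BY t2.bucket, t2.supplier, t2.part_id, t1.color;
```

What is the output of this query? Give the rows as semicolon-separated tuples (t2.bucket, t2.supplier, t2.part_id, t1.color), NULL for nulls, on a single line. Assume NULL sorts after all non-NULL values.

(BQ, Grace, 7, NULL); (BQ, Wendy, 4, blue); (BQ, Wendy, 4, teal); (BQ, Wendy, 4, NULL); (BQ, Xin, 7, NULL); (BQ, Yara, 9, NULL); (BQ, NULL, 1, gold); (UI, Frank, 3, NULL)

RIGHT JOIN keeps every row from `shipments`; unmatched rows get NULL for `parts`'s columns.
Matching on t1.part_id = t2.part_id AND t1.bucket = t2.bucket.
Matched pairs: 4; unmatched t2 rows kept: 4.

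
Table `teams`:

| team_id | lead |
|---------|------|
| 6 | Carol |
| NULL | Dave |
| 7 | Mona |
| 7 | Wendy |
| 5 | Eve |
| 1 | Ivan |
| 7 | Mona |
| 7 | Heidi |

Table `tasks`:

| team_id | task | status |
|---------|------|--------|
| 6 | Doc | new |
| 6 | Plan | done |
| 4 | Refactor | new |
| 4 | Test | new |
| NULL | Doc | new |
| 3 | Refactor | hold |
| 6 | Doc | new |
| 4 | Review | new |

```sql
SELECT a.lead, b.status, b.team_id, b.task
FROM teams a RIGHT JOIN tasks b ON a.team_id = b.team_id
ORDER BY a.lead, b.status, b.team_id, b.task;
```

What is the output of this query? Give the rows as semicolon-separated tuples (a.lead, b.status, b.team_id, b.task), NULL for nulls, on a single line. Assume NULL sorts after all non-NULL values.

RIGHT JOIN keeps every row from `tasks`; unmatched rows get NULL for `teams`'s columns.
Matching on a.team_id = b.team_id. A NULL in a compared column never satisfies the condition.
Matched pairs: 3; unmatched b rows kept: 5.

(Carol, done, 6, Plan); (Carol, new, 6, Doc); (Carol, new, 6, Doc); (NULL, hold, 3, Refactor); (NULL, new, 4, Refactor); (NULL, new, 4, Review); (NULL, new, 4, Test); (NULL, new, NULL, Doc)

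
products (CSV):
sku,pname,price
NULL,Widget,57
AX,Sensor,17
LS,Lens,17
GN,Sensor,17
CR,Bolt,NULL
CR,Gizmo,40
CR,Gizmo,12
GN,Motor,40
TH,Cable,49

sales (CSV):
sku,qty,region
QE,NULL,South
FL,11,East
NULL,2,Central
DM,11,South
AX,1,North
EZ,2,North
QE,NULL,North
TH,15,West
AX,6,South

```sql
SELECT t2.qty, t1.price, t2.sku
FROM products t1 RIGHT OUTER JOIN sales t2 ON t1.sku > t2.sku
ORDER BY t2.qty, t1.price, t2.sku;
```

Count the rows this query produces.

30

RIGHT JOIN keeps every row from `sales`; unmatched rows get NULL for `products`'s columns.
Matching on t1.sku > t2.sku. A NULL in a compared column never satisfies the condition.
- t1 row (sku=NULL): no match.
- t1 row (sku=AX): no match.
- t1 row (sku=LS): matches 5 t2 row(s) → 5 output row(s).
- t1 row (sku=GN): matches 5 t2 row(s) → 5 output row(s).
- t1 row (sku=CR): matches 2 t2 row(s) → 2 output row(s).
- t1 row (sku=CR): matches 2 t2 row(s) → 2 output row(s).
- t1 row (sku=CR): matches 2 t2 row(s) → 2 output row(s).
- t1 row (sku=GN): matches 5 t2 row(s) → 5 output row(s).
- t1 row (sku=TH): matches 7 t2 row(s) → 7 output row(s).
- 2 row(s) from t2 found no t1 partner → padded with NULL.
Total: 28 matched + 2 padded = 30 rows.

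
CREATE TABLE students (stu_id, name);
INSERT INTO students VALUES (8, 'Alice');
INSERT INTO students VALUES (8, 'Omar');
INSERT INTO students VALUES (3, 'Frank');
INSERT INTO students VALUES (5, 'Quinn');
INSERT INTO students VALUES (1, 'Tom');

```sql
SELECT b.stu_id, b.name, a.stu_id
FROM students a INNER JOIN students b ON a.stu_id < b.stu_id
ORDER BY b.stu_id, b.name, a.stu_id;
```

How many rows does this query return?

INNER JOIN keeps only pairs where the ON condition holds.
Matching on a.stu_id < b.stu_id.
- stu_id=8: no matching b row, dropped.
- stu_id=8: no matching b row, dropped.
- stu_id=3: 3 matching b row(s), so 3 row(s) emitted.
- stu_id=5: 2 matching b row(s), so 2 row(s) emitted.
- stu_id=1: 4 matching b row(s), so 4 row(s) emitted.
Total: 9 rows.

9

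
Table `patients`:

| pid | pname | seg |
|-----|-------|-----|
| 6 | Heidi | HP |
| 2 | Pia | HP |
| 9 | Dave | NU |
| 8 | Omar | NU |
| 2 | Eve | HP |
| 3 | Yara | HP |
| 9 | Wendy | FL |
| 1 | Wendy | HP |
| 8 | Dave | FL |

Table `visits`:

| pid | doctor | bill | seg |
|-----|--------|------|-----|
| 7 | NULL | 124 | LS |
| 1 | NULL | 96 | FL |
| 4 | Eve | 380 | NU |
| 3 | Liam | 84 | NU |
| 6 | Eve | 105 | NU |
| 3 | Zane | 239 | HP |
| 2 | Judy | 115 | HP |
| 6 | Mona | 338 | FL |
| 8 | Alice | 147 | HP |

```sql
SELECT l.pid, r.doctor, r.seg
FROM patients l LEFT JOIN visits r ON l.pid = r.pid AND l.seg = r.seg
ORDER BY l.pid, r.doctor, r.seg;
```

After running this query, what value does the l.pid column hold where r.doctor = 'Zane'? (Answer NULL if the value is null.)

LEFT JOIN keeps every row from `patients`; unmatched rows get NULL for `visits`'s columns.
Matching on l.pid = r.pid AND l.seg = r.seg.
- pid=6, seg=HP: no r row matches, row kept with r columns NULL.
- pid=2, seg=HP: 1 matching r row(s), so 1 row(s) emitted.
- pid=9, seg=NU: no r row matches, row kept with r columns NULL.
- pid=8, seg=NU: no r row matches, row kept with r columns NULL.
- pid=2, seg=HP: 1 matching r row(s), so 1 row(s) emitted.
- pid=3, seg=HP: 1 matching r row(s), so 1 row(s) emitted.
- pid=9, seg=FL: no r row matches, row kept with r columns NULL.
- pid=1, seg=HP: no r row matches, row kept with r columns NULL.
- pid=8, seg=FL: no r row matches, row kept with r columns NULL.

3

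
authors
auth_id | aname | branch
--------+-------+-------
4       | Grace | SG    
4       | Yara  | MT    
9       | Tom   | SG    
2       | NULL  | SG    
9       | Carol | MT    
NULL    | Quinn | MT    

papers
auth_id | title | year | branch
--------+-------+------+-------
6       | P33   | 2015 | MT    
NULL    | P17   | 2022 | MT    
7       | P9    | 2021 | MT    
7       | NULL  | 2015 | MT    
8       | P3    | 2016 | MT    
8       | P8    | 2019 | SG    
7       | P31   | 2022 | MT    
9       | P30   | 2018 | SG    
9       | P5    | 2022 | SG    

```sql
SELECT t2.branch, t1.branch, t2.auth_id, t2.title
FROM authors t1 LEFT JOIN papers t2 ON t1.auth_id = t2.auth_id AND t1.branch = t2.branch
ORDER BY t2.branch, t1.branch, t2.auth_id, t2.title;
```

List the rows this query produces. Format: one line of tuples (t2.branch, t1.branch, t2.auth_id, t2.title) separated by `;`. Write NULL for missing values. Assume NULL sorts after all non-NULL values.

(SG, SG, 9, P30); (SG, SG, 9, P5); (NULL, MT, NULL, NULL); (NULL, MT, NULL, NULL); (NULL, MT, NULL, NULL); (NULL, SG, NULL, NULL); (NULL, SG, NULL, NULL)

LEFT JOIN keeps every row from `authors`; unmatched rows get NULL for `papers`'s columns.
Matching on t1.auth_id = t2.auth_id AND t1.branch = t2.branch. A NULL in a compared column never satisfies the condition.
- t1 (auth_id=4, branch=SG) has no partner → padded with NULL.
- t1 (auth_id=4, branch=MT) has no partner → padded with NULL.
- t1 (auth_id=9, branch=SG) pairs with 2 row(s) of t2.
- t1 (auth_id=2, branch=SG) has no partner → padded with NULL.
- t1 (auth_id=9, branch=MT) has no partner → padded with NULL.
- t1 (auth_id=NULL, branch=MT) has no partner → padded with NULL.
After projecting and ordering:
t2.branch | t1.branch | t2.auth_id | t2.title
SG | SG | 9 | P30
SG | SG | 9 | P5
NULL | MT | NULL | NULL
NULL | MT | NULL | NULL
NULL | MT | NULL | NULL
NULL | SG | NULL | NULL
NULL | SG | NULL | NULL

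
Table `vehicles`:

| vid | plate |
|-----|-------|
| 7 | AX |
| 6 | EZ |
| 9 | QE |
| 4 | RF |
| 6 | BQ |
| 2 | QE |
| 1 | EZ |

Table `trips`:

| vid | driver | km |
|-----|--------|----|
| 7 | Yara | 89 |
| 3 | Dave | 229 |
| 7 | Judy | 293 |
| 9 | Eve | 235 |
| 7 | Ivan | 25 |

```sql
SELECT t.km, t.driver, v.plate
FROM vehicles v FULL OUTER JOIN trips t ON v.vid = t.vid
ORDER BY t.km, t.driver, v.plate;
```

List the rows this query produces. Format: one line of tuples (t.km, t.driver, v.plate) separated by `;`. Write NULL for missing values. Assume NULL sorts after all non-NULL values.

FULL OUTER JOIN keeps every row from both sides; unmatched rows get NULL for the other side's columns.
Matching on v.vid = t.vid.
- v row (vid=7): matches 3 t row(s) → 3 output row(s).
- v row (vid=6): no match → kept, t columns NULL.
- v row (vid=9): matches 1 t row(s) → 1 output row(s).
- v row (vid=4): no match → kept, t columns NULL.
- v row (vid=6): no match → kept, t columns NULL.
- v row (vid=2): no match → kept, t columns NULL.
- v row (vid=1): no match → kept, t columns NULL.
- 1 t row(s) had no v match → kept, v columns NULL.
After projecting and ordering:
t.km | t.driver | v.plate
25 | Ivan | AX
89 | Yara | AX
229 | Dave | NULL
235 | Eve | QE
293 | Judy | AX
NULL | NULL | BQ
NULL | NULL | EZ
NULL | NULL | EZ
NULL | NULL | QE
NULL | NULL | RF

(25, Ivan, AX); (89, Yara, AX); (229, Dave, NULL); (235, Eve, QE); (293, Judy, AX); (NULL, NULL, BQ); (NULL, NULL, EZ); (NULL, NULL, EZ); (NULL, NULL, QE); (NULL, NULL, RF)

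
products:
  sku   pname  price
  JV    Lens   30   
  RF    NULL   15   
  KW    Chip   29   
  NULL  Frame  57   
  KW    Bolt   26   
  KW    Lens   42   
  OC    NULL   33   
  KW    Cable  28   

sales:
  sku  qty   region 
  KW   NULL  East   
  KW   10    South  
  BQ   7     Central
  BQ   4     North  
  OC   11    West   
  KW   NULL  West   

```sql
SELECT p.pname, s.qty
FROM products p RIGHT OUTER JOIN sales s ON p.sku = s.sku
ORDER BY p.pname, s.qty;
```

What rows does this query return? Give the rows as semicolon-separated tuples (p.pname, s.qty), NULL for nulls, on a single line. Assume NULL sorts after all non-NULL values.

(Bolt, 10); (Bolt, NULL); (Bolt, NULL); (Cable, 10); (Cable, NULL); (Cable, NULL); (Chip, 10); (Chip, NULL); (Chip, NULL); (Lens, 10); (Lens, NULL); (Lens, NULL); (NULL, 4); (NULL, 7); (NULL, 11)

RIGHT JOIN keeps every row from `sales`; unmatched rows get NULL for `products`'s columns.
Matching on p.sku = s.sku. A NULL in a compared column never satisfies the condition.
- p[0] sku=JV → no match.
- p[1] sku=RF → no match.
- p[2] sku=KW → 3 match(es) in s → 3 row(s).
- p[3] sku=NULL → no match.
- p[4] sku=KW → 3 match(es) in s → 3 row(s).
- p[5] sku=KW → 3 match(es) in s → 3 row(s).
- p[6] sku=OC → 1 match(es) in s → 1 row(s).
- p[7] sku=KW → 3 match(es) in s → 3 row(s).
- plus 2 unmatched s row(s), each kept with NULL p columns.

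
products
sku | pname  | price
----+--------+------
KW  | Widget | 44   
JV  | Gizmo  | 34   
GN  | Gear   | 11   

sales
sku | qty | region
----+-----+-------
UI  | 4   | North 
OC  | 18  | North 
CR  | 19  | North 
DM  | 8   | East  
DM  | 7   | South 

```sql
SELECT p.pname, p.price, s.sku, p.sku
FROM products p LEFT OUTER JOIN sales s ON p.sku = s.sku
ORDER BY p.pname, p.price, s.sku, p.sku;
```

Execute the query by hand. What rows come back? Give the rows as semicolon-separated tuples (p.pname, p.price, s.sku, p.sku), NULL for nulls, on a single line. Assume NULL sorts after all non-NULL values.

(Gear, 11, NULL, GN); (Gizmo, 34, NULL, JV); (Widget, 44, NULL, KW)

LEFT JOIN keeps every row from `products`; unmatched rows get NULL for `sales`'s columns.
Matching on p.sku = s.sku.
Matched pairs: 0; unmatched p rows kept: 3.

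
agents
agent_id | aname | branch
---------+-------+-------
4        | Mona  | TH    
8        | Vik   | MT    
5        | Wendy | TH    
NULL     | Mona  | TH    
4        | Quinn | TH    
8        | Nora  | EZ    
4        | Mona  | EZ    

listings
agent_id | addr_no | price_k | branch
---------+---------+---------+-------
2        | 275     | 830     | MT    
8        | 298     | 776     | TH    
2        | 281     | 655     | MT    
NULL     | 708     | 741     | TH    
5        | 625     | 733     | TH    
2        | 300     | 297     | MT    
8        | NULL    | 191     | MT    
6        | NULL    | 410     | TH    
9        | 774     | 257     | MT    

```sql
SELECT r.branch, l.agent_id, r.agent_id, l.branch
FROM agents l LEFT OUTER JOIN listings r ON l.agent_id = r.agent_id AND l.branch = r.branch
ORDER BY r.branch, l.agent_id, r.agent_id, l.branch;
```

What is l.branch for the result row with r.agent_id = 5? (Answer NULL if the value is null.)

TH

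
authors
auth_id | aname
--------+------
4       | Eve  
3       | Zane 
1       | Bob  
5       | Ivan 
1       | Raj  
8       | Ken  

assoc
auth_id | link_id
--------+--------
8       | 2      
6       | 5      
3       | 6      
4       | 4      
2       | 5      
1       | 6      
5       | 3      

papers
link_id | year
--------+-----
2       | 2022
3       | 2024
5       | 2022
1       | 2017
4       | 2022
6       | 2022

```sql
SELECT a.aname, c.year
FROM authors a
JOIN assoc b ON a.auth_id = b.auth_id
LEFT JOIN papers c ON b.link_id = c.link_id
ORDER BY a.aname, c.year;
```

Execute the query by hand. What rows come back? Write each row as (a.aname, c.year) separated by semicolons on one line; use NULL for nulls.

Evaluate left to right. First `authors a INNER JOIN assoc b` on auth_id: 6 row(s).
Then LEFT JOIN `papers c` on link_id: each of those 6 rows is kept; rows whose b.link_id has no match in c get NULL for c's columns.

(Bob, 2022); (Eve, 2022); (Ivan, 2024); (Ken, 2022); (Raj, 2022); (Zane, 2022)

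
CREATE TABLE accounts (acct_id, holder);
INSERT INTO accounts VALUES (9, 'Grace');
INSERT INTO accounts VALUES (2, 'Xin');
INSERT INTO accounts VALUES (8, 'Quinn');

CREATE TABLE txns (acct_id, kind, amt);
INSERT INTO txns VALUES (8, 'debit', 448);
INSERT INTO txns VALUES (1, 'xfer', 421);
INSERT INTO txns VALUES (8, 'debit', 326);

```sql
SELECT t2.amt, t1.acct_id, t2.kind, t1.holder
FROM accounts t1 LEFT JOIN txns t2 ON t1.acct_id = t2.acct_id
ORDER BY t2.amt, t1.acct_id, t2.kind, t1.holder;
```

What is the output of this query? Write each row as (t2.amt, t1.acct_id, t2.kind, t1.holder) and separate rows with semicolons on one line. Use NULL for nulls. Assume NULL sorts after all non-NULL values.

LEFT JOIN keeps every row from `accounts`; unmatched rows get NULL for `txns`'s columns.
Matching on t1.acct_id = t2.acct_id.
- t1[0] acct_id=9 → no match; kept with NULLs on the t2 side.
- t1[1] acct_id=2 → no match; kept with NULLs on the t2 side.
- t1[2] acct_id=8 → 2 match(es) in t2 → 2 row(s).
After projecting and ordering:
t2.amt | t1.acct_id | t2.kind | t1.holder
326 | 8 | debit | Quinn
448 | 8 | debit | Quinn
NULL | 2 | NULL | Xin
NULL | 9 | NULL | Grace

(326, 8, debit, Quinn); (448, 8, debit, Quinn); (NULL, 2, NULL, Xin); (NULL, 9, NULL, Grace)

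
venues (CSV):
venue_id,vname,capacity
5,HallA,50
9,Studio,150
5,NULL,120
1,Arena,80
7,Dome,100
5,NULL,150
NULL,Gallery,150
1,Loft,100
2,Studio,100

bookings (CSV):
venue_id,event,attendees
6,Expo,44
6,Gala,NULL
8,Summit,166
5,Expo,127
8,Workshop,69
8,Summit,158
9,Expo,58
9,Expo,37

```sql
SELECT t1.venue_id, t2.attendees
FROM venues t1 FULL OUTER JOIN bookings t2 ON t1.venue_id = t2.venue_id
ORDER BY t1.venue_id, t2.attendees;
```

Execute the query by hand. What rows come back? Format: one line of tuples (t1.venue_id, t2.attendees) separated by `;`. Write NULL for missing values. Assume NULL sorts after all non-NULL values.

FULL OUTER JOIN keeps every row from both sides; unmatched rows get NULL for the other side's columns.
Matching on t1.venue_id = t2.venue_id. A NULL in a compared column never satisfies the condition.
- t1 row (venue_id=5): matches 1 t2 row(s) → 1 output row(s).
- t1 row (venue_id=9): matches 2 t2 row(s) → 2 output row(s).
- t1 row (venue_id=5): matches 1 t2 row(s) → 1 output row(s).
- t1 row (venue_id=1): no match → kept, t2 columns NULL.
- t1 row (venue_id=7): no match → kept, t2 columns NULL.
- t1 row (venue_id=5): matches 1 t2 row(s) → 1 output row(s).
- t1 row (venue_id=NULL): no match → kept, t2 columns NULL.
- t1 row (venue_id=1): no match → kept, t2 columns NULL.
- t1 row (venue_id=2): no match → kept, t2 columns NULL.
- 5 row(s) from t2 found no t1 partner → padded with NULL.

(1, NULL); (1, NULL); (2, NULL); (5, 127); (5, 127); (5, 127); (7, NULL); (9, 37); (9, 58); (NULL, 44); (NULL, 69); (NULL, 158); (NULL, 166); (NULL, NULL); (NULL, NULL)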